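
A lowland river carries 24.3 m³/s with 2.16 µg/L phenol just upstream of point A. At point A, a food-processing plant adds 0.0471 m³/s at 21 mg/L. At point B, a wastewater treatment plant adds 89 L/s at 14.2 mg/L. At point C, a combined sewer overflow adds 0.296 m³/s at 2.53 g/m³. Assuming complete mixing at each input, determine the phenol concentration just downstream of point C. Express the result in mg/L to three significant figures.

2.16 µg/L = 0.00216 mg/L.
After input A: C = (24.3·0.00216 + 0.0471·21) / 24.35 = 0.04278 mg/L.
89 L/s = 0.089 m³/s.
After input B: C = (24.35·0.04278 + 0.089·14.2) / 24.44 = 0.09434 mg/L.
After input C: C = (24.44·0.09434 + 0.296·2.53) / 24.73 = 0.1235 mg/L.

0.123 mg/L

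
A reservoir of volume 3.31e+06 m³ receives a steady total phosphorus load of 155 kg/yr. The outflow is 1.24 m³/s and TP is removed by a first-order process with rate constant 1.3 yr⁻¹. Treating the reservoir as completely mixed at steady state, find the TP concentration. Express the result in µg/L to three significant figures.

3.57 µg/L

Outflow Q = 1.24 m³/s × 3.156e+07 s/yr = 3.913e+07 m³/yr.
Steady-state CSTR mass balance: W = Q·C + k·V·C, so C = W/(Q + kV).
Q + kV = 3.913e+07 + 1.3·3.31e+06 = 4.343e+07 m³/yr.
C = 155/4.343e+07 = 3.569e-06 kg/m³ = 0.003569 mg/L = 3.569 µg/L.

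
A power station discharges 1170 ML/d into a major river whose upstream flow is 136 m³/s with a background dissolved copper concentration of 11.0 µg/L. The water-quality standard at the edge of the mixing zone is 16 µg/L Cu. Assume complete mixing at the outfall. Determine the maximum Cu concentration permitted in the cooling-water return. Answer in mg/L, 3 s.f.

0.0662 mg/L

1170 ML/d = 13.54 m³/s.
11.0 µg/L = 0.011 mg/L.
16 µg/L = 0.016 mg/L.
Mass balance: 0.016·149.5 = 13.54·Cₑ + 136·0.011.
Cₑ = (2.393 − 1.496) / 13.54 = 0.06622 mg/L.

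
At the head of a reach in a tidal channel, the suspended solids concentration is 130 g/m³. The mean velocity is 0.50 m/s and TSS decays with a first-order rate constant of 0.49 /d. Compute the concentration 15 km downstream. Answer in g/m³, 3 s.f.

Travel time t = 15 km / 0.50 m/s = 1.5e+04/0.50 = 3e+04 s = 0.3472 d.
First-order decay: C = 130·exp(−0.49·0.3472) = 130·0.8435 = 109.7 g/m³.

110 g/m³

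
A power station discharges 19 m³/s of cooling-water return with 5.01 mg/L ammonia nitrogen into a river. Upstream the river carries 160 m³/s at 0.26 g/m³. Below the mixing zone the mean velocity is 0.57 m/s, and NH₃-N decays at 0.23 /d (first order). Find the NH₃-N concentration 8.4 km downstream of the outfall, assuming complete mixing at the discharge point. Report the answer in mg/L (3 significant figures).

After complete mixing, C₀ = (19·5.01 + 160·0.26) / 179 = 0.7642 mg/L.
Travel time t = 8400 m / 0.57 m/s = 1.474e+04 s = 0.1706 d.
C = 0.7642·exp(−0.23·0.1706) = 0.7642·0.9615 = 0.7348 mg/L.

0.735 mg/L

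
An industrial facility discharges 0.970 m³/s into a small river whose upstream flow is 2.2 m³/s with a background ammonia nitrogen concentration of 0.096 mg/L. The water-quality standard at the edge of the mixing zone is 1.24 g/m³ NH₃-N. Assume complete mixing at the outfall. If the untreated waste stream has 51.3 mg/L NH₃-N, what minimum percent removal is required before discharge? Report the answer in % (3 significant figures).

Mass balance: 1.24·3.17 = 0.97·Cₑ + 2.2·0.096.
Cₑ = (3.931 − 0.2112) / 0.97 = 3.835 mg/L.
Required removal = 1 − 3.835/51.3 = 92.53 %.

92.5 %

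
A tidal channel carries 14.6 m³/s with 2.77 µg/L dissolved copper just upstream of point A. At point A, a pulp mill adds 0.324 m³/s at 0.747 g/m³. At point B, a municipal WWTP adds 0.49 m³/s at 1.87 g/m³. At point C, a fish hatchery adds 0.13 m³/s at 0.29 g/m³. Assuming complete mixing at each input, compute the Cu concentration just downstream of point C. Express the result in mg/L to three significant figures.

0.0795 mg/L

2.77 µg/L = 0.00277 mg/L.
After input A: C = (14.6·0.00277 + 0.324·0.747) / 14.92 = 0.01893 mg/L.
After input B: C = (14.92·0.01893 + 0.49·1.87) / 15.41 = 0.07777 mg/L.
After input C: C = (15.41·0.07777 + 0.13·0.29) / 15.54 = 0.07955 mg/L.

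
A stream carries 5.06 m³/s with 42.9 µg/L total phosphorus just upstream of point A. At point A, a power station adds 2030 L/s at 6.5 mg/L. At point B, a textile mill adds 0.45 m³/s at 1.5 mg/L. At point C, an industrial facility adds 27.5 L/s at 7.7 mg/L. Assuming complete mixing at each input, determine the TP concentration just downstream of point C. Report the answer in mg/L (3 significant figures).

42.9 µg/L = 0.0429 mg/L.
2030 L/s = 2.03 m³/s.
After input A: C = (5.06·0.0429 + 2.03·6.5) / 7.09 = 1.892 mg/L.
After input B: C = (7.09·1.892 + 0.45·1.5) / 7.54 = 1.868 mg/L.
27.5 L/s = 0.0275 m³/s.
After input C: C = (7.54·1.868 + 0.0275·7.7) / 7.567 = 1.89 mg/L.

1.89 mg/L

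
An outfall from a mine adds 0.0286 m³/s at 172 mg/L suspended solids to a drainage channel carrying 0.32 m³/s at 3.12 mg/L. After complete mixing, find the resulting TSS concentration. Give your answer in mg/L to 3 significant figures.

Conservation of mass across the mixing zone: C = (0.0286·172 + 0.32·3.12) / (0.0286 + 0.32) = 5.918/0.3486 = 16.98 mg/L.

17.0 mg/L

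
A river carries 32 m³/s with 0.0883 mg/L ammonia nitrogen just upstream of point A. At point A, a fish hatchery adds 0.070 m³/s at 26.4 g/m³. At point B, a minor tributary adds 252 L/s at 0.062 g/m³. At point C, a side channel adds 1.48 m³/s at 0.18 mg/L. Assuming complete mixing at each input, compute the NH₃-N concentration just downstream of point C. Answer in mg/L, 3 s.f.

After input A: C = (32·0.0883 + 0.07·26.4) / 32.07 = 0.1457 mg/L.
252 L/s = 0.252 m³/s.
After input B: C = (32.07·0.1457 + 0.252·0.062) / 32.32 = 0.1451 mg/L.
After input C: C = (32.32·0.1451 + 1.48·0.18) / 33.8 = 0.1466 mg/L.

0.147 mg/L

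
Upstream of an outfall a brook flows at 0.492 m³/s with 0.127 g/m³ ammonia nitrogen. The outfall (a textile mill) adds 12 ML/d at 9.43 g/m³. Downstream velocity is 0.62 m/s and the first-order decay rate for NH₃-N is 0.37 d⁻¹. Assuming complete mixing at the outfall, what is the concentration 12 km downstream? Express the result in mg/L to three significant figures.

2.00 mg/L

12 ML/d = 0.1389 m³/s.
After complete mixing, C₀ = (0.1389·9.43 + 0.492·0.127) / 0.6309 = 2.175 mg/L.
Travel time t = 1.2e+04 m / 0.62 m/s = 1.935e+04 s = 0.224 d.
C = 2.175·exp(−0.37·0.224) = 2.175·0.9205 = 2.002 mg/L.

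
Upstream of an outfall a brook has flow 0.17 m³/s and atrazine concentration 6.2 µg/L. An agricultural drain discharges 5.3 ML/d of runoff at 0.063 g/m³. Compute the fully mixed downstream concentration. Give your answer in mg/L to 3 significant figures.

0.0213 mg/L

5.3 ML/d = 0.06134 m³/s.
6.2 µg/L = 0.0062 mg/L.
Conservation of mass across the mixing zone: C = (0.06134·0.063 + 0.17·0.0062) / (0.06134 + 0.17) = 0.004919/0.2313 = 0.02126 mg/L.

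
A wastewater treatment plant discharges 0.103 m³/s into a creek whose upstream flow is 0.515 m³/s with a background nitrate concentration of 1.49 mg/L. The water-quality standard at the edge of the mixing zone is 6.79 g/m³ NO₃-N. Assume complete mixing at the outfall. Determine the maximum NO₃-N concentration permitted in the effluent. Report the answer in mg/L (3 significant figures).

Mass balance: 6.79·0.618 = 0.103·Cₑ + 0.515·1.49.
Cₑ = (4.196 − 0.7673) / 0.103 = 33.29 mg/L.

33.3 mg/L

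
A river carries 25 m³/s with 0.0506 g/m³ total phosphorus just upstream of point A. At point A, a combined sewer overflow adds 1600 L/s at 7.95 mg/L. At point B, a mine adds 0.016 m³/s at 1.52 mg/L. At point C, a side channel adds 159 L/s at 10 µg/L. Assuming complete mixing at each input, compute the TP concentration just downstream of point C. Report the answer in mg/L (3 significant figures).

1600 L/s = 1.6 m³/s.
After input A: C = (25·0.0506 + 1.6·7.95) / 26.6 = 0.5258 mg/L.
After input B: C = (26.6·0.5258 + 0.016·1.52) / 26.62 = 0.5263 mg/L.
159 L/s = 0.159 m³/s.
10 µg/L = 0.01 mg/L.
After input C: C = (26.62·0.5263 + 0.159·0.01) / 26.77 = 0.5233 mg/L.

0.523 mg/L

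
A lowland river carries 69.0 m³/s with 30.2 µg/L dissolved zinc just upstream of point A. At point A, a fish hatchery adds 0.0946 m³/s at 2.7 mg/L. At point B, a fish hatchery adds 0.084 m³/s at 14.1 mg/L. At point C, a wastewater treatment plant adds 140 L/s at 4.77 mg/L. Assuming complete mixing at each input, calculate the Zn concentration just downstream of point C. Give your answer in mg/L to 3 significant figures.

30.2 µg/L = 0.0302 mg/L.
After input A: C = (69·0.0302 + 0.0946·2.7) / 69.09 = 0.03386 mg/L.
After input B: C = (69.09·0.03386 + 0.084·14.1) / 69.18 = 0.05094 mg/L.
140 L/s = 0.14 m³/s.
After input C: C = (69.18·0.05094 + 0.14·4.77) / 69.32 = 0.06047 mg/L.

0.0605 mg/L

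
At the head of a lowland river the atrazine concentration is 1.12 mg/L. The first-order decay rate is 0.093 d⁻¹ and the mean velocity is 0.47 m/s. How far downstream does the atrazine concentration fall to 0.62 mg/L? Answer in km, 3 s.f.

258 km

From C = C₀·e^(−kt), t = ln(C₀/C)/k = ln(1.12/0.62)/0.093 = 0.5914/0.093 = 6.359 d.
Distance = v·t = 0.47 m/s × 5.494e+05 s = 2.582e+05 m = 258.2 km.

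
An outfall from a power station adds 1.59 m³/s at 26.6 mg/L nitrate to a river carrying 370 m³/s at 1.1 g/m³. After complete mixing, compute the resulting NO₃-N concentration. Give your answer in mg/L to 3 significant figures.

Conservation of mass across the mixing zone: C = (1.59·26.6 + 370·1.1) / (1.59 + 370) = 449.3/371.6 = 1.209 mg/L.

1.21 mg/L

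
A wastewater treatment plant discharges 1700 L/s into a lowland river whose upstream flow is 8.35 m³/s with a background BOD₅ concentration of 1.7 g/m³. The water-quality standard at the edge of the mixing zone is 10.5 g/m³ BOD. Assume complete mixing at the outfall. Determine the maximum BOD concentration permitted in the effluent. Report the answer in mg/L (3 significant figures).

1700 L/s = 1.7 m³/s.
Mass balance: 10.5·10.05 = 1.7·Cₑ + 8.35·1.7.
Cₑ = (105.5 − 14.19) / 1.7 = 53.72 mg/L.

53.7 mg/L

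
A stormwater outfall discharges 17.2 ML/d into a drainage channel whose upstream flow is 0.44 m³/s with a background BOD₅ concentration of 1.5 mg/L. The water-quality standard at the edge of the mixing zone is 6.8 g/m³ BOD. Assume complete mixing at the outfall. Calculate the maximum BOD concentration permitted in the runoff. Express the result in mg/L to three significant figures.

17.2 ML/d = 0.1991 m³/s.
Mass balance: 6.8·0.6391 = 0.1991·Cₑ + 0.44·1.5.
Cₑ = (4.346 − 0.66) / 0.1991 = 18.51 mg/L.

18.5 mg/L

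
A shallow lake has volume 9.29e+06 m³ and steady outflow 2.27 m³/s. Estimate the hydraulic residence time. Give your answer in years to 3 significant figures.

0.130 yr

Q = 2.27 m³/s × 3.156e+07 s/yr = 7.164e+07 m³/yr.
Hydraulic residence time τ = V/Q = 9.29e+06/7.164e+07 = 0.1297 yr.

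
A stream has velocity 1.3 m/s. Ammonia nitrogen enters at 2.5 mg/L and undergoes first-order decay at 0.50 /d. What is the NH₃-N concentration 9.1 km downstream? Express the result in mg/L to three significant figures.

Travel time t = 9.1 km / 1.3 m/s = 9100/1.3 = 7000 s = 0.08102 d.
First-order decay: C = 2.5·exp(−0.50·0.08102) = 2.5·0.9603 = 2.401 mg/L.

2.40 mg/L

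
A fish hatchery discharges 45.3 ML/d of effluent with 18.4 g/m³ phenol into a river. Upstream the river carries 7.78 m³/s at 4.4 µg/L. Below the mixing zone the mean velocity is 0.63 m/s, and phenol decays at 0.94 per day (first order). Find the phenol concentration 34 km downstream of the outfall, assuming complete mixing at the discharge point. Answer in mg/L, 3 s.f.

0.648 mg/L

45.3 ML/d = 0.5243 m³/s.
4.4 µg/L = 0.0044 mg/L.
After complete mixing, C₀ = (0.5243·18.4 + 7.78·0.0044) / 8.304 = 1.166 mg/L.
Travel time t = 3.4e+04 m / 0.63 m/s = 5.397e+04 s = 0.6246 d.
C = 1.166·exp(−0.94·0.6246) = 1.166·0.5559 = 0.6481 mg/L.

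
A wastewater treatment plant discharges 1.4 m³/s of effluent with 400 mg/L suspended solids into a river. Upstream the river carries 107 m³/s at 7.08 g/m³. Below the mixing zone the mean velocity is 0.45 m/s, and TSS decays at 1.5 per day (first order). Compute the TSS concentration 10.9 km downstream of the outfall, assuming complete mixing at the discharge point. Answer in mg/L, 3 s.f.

After complete mixing, C₀ = (1.4·400 + 107·7.08) / 108.4 = 12.15 mg/L.
Travel time t = 1.09e+04 m / 0.45 m/s = 2.422e+04 s = 0.2803 d.
C = 12.15·exp(−1.5·0.2803) = 12.15·0.6567 = 7.982 mg/L.

7.98 mg/L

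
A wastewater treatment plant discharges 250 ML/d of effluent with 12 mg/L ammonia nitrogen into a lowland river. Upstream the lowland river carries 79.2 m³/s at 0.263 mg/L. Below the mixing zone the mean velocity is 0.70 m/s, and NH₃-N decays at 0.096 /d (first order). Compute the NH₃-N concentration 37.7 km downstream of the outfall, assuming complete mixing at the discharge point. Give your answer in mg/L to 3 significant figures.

250 ML/d = 2.894 m³/s.
After complete mixing, C₀ = (2.894·12 + 79.2·0.263) / 82.09 = 0.6767 mg/L.
Travel time t = 3.77e+04 m / 0.70 m/s = 5.386e+04 s = 0.6233 d.
C = 0.6767·exp(−0.096·0.6233) = 0.6767·0.9419 = 0.6374 mg/L.

0.637 mg/L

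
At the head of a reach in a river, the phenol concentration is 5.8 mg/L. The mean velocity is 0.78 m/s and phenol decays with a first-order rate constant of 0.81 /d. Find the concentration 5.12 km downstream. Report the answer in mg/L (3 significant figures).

Travel time t = 5.12 km / 0.78 m/s = 5120/0.78 = 6564 s = 0.07597 d.
First-order decay: C = 5.8·exp(−0.81·0.07597) = 5.8·0.9403 = 5.454 mg/L.

5.45 mg/L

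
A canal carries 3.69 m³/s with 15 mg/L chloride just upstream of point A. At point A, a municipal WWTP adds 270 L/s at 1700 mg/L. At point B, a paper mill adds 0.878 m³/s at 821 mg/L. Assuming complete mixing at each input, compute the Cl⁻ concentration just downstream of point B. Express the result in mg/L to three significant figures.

270 L/s = 0.27 m³/s.
After input A: C = (3.69·15 + 0.27·1700) / 3.96 = 129.9 mg/L.
After input B: C = (3.96·129.9 + 0.878·821) / 4.838 = 255.3 mg/L.

255 mg/L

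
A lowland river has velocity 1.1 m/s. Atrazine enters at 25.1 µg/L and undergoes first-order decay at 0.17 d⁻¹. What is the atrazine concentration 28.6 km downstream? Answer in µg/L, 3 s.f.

Travel time t = 28.6 km / 1.1 m/s = 2.86e+04/1.1 = 2.6e+04 s = 0.3009 d.
First-order decay: C = 25.1·exp(−0.17·0.3009) = 25.1·0.9501 = 23.85 µg/L.

23.8 µg/L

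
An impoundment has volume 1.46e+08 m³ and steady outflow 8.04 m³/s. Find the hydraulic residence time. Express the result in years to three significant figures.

Q = 8.04 m³/s × 3.156e+07 s/yr = 2.537e+08 m³/yr.
Hydraulic residence time τ = V/Q = 1.46e+08/2.537e+08 = 0.5754 yr.

0.575 yr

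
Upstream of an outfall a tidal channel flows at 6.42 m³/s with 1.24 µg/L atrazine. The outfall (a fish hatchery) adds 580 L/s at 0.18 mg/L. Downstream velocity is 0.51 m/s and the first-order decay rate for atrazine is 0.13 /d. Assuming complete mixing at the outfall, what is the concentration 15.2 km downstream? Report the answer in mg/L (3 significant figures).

0.0153 mg/L

580 L/s = 0.58 m³/s.
1.24 µg/L = 0.00124 mg/L.
After complete mixing, C₀ = (0.58·0.18 + 6.42·0.00124) / 7 = 0.01605 mg/L.
Travel time t = 1.52e+04 m / 0.51 m/s = 2.98e+04 s = 0.345 d.
C = 0.01605·exp(−0.13·0.345) = 0.01605·0.9561 = 0.01535 mg/L.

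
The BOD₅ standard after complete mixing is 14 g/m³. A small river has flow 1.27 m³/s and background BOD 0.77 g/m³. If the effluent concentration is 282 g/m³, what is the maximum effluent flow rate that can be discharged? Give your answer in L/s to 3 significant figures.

62.7 L/s

Mass balance at complete mixing: C_std·(Q_w + Q_r) = Q_w·C_e + Q_r·C_b.
Rearranging, Q_w = Q_r·(C_std − C_b)/(C_e − C_std) = 1.27·(14 − 0.77) / (282 − 14) = 0.06269 m³/s.
= 62.69 L/s.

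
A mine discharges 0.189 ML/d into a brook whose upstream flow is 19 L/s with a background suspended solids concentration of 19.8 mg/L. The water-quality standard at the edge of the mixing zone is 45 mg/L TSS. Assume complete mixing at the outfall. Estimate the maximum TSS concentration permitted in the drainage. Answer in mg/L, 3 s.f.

264 mg/L

0.189 ML/d = 0.002187 m³/s.
19 L/s = 0.019 m³/s.
Mass balance: 45·0.02119 = 0.002187·Cₑ + 0.019·19.8.
Cₑ = (0.9534 − 0.3762) / 0.002187 = 263.9 mg/L.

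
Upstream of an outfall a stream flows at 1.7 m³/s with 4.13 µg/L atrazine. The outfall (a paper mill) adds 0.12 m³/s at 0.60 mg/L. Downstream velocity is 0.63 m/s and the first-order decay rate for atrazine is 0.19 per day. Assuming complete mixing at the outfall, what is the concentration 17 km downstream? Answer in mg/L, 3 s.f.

0.0409 mg/L

4.13 µg/L = 0.00413 mg/L.
After complete mixing, C₀ = (0.12·0.6 + 1.7·0.00413) / 1.82 = 0.04342 mg/L.
Travel time t = 1.7e+04 m / 0.63 m/s = 2.698e+04 s = 0.3123 d.
C = 0.04342·exp(−0.19·0.3123) = 0.04342·0.9424 = 0.04092 mg/L.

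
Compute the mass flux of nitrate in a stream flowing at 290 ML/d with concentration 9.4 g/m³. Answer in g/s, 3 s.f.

290 ML/d = 3.356 m³/s.
Mass flux = Q·C = 3.356 m³/s × 9.4 g/m³ = 31.55 g/s.

31.6 g/s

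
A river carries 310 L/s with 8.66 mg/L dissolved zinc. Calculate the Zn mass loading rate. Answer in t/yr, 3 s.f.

310 L/s = 0.31 m³/s.
Mass flux = Q·C = 0.31 m³/s × 8.66 g/m³ = 2.685 g/s.
= 2.685 g/s × 31.56 = 84.72 t/yr.

84.7 t/yr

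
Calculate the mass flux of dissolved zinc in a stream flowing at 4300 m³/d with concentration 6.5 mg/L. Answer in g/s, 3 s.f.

4300 m³/d = 0.04977 m³/s.
Mass flux = Q·C = 0.04977 m³/s × 6.5 g/m³ = 0.3235 g/s.

0.323 g/s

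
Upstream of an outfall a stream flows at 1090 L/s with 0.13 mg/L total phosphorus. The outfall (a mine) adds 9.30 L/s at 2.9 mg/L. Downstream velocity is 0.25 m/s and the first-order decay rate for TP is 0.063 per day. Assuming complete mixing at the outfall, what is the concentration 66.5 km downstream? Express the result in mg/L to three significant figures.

0.126 mg/L

9.30 L/s = 0.0093 m³/s.
1090 L/s = 1.09 m³/s.
After complete mixing, C₀ = (0.0093·2.9 + 1.09·0.13) / 1.099 = 0.1534 mg/L.
Travel time t = 6.65e+04 m / 0.25 m/s = 2.66e+05 s = 3.079 d.
C = 0.1534·exp(−0.063·3.079) = 0.1534·0.8237 = 0.1264 mg/L.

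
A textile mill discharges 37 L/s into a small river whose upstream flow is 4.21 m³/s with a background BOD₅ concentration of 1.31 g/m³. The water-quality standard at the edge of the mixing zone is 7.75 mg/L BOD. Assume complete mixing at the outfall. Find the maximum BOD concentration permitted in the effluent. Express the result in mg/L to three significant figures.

37 L/s = 0.037 m³/s.
Mass balance: 7.75·4.247 = 0.037·Cₑ + 4.21·1.31.
Cₑ = (32.91 − 5.515) / 0.037 = 740.5 mg/L.

741 mg/L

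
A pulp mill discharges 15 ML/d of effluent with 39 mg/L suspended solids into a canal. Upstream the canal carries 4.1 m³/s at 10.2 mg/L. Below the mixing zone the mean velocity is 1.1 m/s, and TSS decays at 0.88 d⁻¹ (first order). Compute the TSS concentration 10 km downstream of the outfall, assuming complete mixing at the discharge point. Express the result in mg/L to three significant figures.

15 ML/d = 0.1736 m³/s.
After complete mixing, C₀ = (0.1736·39 + 4.1·10.2) / 4.274 = 11.37 mg/L.
Travel time t = 1e+04 m / 1.1 m/s = 9091 s = 0.1052 d.
C = 11.37·exp(−0.88·0.1052) = 11.37·0.9116 = 10.36 mg/L.

10.4 mg/L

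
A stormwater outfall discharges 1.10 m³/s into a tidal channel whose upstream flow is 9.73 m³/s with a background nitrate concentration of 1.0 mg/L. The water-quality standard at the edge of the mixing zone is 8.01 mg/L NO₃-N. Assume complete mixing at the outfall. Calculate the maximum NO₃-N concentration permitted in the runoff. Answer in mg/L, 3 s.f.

70.0 mg/L

Mass balance: 8.01·10.83 = 1.1·Cₑ + 9.73·1.
Cₑ = (86.75 − 9.73) / 1.1 = 70.02 mg/L.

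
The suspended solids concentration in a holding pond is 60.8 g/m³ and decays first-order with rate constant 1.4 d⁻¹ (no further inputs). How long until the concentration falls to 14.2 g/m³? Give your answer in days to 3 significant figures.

t = ln(C₀/C)/k = ln(60.8/14.2)/1.4 = 1.454/1.4 = 1.039 d.

1.04 d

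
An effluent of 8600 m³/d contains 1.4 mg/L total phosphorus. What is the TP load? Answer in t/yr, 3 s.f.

4.40 t/yr

8600 m³/d = 0.09954 m³/s.
Mass flux = Q·C = 0.09954 m³/s × 1.4 g/m³ = 0.1394 g/s.
= 0.1394 g/s × 31.56 = 4.398 t/yr.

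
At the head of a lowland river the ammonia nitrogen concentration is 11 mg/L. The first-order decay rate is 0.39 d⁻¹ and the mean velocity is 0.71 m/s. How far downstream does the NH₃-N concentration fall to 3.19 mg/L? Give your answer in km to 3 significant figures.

From C = C₀·e^(−kt), t = ln(C₀/C)/k = ln(11/3.19)/0.39 = 1.238/0.39 = 3.174 d.
Distance = v·t = 0.71 m/s × 2.742e+05 s = 1.947e+05 m = 194.7 km.

195 km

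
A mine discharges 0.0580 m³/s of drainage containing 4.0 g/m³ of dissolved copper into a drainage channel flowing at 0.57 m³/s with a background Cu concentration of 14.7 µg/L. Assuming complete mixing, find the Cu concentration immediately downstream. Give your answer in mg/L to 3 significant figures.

14.7 µg/L = 0.0147 mg/L.
Conservation of mass across the mixing zone: C = (0.058·4 + 0.57·0.0147) / (0.058 + 0.57) = 0.2404/0.628 = 0.3828 mg/L.

0.383 mg/L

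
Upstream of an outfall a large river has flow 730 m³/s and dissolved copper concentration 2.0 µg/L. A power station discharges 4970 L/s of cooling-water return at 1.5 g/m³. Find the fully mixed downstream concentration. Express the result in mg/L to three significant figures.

0.0121 mg/L

4970 L/s = 4.97 m³/s.
2.0 µg/L = 0.002 mg/L.
By mass balance at complete mixing, C = (4.97·1.5 + 730·0.002) / (4.97 + 730) = 8.915/735 = 0.01213 mg/L.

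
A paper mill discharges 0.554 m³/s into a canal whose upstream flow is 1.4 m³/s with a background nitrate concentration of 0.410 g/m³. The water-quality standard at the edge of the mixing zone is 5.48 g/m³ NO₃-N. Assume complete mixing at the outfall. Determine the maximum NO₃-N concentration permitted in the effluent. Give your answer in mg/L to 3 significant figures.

Mass balance: 5.48·1.954 = 0.554·Cₑ + 1.4·0.41.
Cₑ = (10.71 − 0.574) / 0.554 = 18.29 mg/L.

18.3 mg/L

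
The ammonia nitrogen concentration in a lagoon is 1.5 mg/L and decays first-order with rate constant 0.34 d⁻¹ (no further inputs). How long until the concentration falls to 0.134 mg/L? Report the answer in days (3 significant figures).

t = ln(C₀/C)/k = ln(1.5/0.134)/0.34 = 2.415/0.34 = 7.104 d.

7.10 d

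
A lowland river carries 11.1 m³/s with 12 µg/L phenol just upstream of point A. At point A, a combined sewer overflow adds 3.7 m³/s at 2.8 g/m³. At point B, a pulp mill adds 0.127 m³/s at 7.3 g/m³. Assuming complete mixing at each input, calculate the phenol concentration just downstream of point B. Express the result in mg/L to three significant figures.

0.765 mg/L

12 µg/L = 0.012 mg/L.
After input A: C = (11.1·0.012 + 3.7·2.8) / 14.8 = 0.709 mg/L.
After input B: C = (14.8·0.709 + 0.127·7.3) / 14.93 = 0.7651 mg/L.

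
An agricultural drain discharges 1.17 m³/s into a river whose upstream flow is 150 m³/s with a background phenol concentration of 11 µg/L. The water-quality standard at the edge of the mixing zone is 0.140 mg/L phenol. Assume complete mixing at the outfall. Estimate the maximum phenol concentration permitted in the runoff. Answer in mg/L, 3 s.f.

16.7 mg/L

11 µg/L = 0.011 mg/L.
Mass balance: 0.14·151.2 = 1.17·Cₑ + 150·0.011.
Cₑ = (21.16 − 1.65) / 1.17 = 16.68 mg/L.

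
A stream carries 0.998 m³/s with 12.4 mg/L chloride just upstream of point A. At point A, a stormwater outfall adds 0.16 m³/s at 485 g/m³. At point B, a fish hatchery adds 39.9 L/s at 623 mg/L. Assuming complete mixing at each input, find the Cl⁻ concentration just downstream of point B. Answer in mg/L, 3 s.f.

95.9 mg/L

After input A: C = (0.998·12.4 + 0.16·485) / 1.158 = 77.7 mg/L.
39.9 L/s = 0.0399 m³/s.
After input B: C = (1.158·77.7 + 0.0399·623) / 1.198 = 95.86 mg/L.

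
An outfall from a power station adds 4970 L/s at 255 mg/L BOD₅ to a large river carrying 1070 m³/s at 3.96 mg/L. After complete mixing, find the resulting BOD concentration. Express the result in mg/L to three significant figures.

4970 L/s = 4.97 m³/s.
By mass balance at complete mixing, C = (4.97·255 + 1070·3.96) / (4.97 + 1070) = 5505/1075 = 5.121 mg/L.

5.12 mg/L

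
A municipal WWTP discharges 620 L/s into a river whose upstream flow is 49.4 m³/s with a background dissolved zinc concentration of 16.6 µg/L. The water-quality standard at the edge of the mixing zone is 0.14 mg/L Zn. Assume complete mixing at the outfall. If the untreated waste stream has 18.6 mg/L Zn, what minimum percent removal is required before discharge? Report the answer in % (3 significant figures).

46.4 %

620 L/s = 0.62 m³/s.
16.6 µg/L = 0.0166 mg/L.
Mass balance: 0.14·50.02 = 0.62·Cₑ + 49.4·0.0166.
Cₑ = (7.003 − 0.82) / 0.62 = 9.972 mg/L.
Required removal = 1 − 9.972/18.6 = 46.39 %.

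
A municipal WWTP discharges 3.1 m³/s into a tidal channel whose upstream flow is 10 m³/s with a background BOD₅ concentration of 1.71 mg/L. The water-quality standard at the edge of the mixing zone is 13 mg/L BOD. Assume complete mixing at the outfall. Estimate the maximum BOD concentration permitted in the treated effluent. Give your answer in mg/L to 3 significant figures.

Mass balance: 13·13.1 = 3.1·Cₑ + 10·1.71.
Cₑ = (170.3 − 17.1) / 3.1 = 49.42 mg/L.

49.4 mg/L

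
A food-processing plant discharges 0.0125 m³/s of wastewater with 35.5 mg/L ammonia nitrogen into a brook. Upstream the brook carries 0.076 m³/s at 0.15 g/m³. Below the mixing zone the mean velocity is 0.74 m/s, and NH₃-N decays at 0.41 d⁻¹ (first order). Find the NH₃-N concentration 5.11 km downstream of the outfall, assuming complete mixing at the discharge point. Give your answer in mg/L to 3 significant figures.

4.98 mg/L

After complete mixing, C₀ = (0.0125·35.5 + 0.076·0.15) / 0.0885 = 5.143 mg/L.
Travel time t = 5110 m / 0.74 m/s = 6905 s = 0.07992 d.
C = 5.143·exp(−0.41·0.07992) = 5.143·0.9678 = 4.977 mg/L.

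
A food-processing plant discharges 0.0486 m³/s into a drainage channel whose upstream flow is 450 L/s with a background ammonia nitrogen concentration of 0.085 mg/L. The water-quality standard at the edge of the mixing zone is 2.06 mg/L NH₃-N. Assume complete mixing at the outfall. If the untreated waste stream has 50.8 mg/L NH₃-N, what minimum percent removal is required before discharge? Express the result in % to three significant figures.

450 L/s = 0.45 m³/s.
Mass balance: 2.06·0.4986 = 0.0486·Cₑ + 0.45·0.085.
Cₑ = (1.027 − 0.03825) / 0.0486 = 20.35 mg/L.
Required removal = 1 − 20.35/50.8 = 59.95 %.

59.9 %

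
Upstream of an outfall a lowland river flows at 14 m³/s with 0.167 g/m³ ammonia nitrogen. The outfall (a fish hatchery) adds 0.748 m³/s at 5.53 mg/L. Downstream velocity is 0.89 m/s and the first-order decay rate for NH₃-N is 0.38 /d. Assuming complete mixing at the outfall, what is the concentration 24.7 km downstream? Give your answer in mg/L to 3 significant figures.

0.389 mg/L

After complete mixing, C₀ = (0.748·5.53 + 14·0.167) / 14.75 = 0.439 mg/L.
Travel time t = 2.47e+04 m / 0.89 m/s = 2.775e+04 s = 0.3212 d.
C = 0.439·exp(−0.38·0.3212) = 0.439·0.8851 = 0.3886 mg/L.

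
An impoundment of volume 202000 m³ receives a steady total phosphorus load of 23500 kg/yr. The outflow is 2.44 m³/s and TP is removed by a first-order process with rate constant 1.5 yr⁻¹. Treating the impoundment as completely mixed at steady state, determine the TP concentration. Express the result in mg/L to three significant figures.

Outflow Q = 2.44 m³/s × 3.156e+07 s/yr = 7.7e+07 m³/yr.
Steady-state CSTR mass balance: W = Q·C + k·V·C, so C = W/(Q + kV).
Q + kV = 7.7e+07 + 1.5·202000 = 7.73e+07 m³/yr.
C = 23500/7.73e+07 = 0.000304 kg/m³ = 0.304 mg/L.

0.304 mg/L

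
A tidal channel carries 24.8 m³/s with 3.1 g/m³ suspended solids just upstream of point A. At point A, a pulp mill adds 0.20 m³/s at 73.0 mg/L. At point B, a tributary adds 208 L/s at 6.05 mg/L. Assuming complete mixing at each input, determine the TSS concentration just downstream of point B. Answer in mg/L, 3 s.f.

After input A: C = (24.8·3.1 + 0.2·73) / 25 = 3.659 mg/L.
208 L/s = 0.208 m³/s.
After input B: C = (25·3.659 + 0.208·6.05) / 25.21 = 3.679 mg/L.

3.68 mg/L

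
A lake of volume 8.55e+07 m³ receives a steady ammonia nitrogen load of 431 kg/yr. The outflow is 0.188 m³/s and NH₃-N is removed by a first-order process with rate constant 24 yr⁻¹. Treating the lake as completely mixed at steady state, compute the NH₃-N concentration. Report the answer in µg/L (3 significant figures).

0.209 µg/L

Outflow Q = 0.188 m³/s × 3.156e+07 s/yr = 5.933e+06 m³/yr.
Steady-state CSTR mass balance: W = Q·C + k·V·C, so C = W/(Q + kV).
Q + kV = 5.933e+06 + 24·8.55e+07 = 2.058e+09 m³/yr.
C = 431/2.058e+09 = 2.094e-07 kg/m³ = 0.0002094 mg/L = 0.2094 µg/L.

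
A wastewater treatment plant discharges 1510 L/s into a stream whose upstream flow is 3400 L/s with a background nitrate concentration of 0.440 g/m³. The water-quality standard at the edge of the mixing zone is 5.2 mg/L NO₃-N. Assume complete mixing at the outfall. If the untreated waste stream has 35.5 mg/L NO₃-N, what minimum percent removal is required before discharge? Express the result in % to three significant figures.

55.2 %

1510 L/s = 1.51 m³/s.
3400 L/s = 3.4 m³/s.
Mass balance: 5.2·4.91 = 1.51·Cₑ + 3.4·0.44.
Cₑ = (25.53 − 1.496) / 1.51 = 15.92 mg/L.
Required removal = 1 − 15.92/35.5 = 55.16 %.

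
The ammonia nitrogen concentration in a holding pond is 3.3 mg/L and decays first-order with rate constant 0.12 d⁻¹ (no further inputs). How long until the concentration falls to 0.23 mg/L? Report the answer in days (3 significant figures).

t = ln(C₀/C)/k = ln(3.3/0.23)/0.12 = 2.664/0.12 = 22.2 d.

22.2 d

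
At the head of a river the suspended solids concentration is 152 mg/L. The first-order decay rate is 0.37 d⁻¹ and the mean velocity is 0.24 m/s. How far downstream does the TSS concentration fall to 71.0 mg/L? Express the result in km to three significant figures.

42.7 km

From C = C₀·e^(−kt), t = ln(C₀/C)/k = ln(152/71.0)/0.37 = 0.7612/0.37 = 2.057 d.
Distance = v·t = 0.24 m/s × 1.778e+05 s = 4.266e+04 m = 42.66 km.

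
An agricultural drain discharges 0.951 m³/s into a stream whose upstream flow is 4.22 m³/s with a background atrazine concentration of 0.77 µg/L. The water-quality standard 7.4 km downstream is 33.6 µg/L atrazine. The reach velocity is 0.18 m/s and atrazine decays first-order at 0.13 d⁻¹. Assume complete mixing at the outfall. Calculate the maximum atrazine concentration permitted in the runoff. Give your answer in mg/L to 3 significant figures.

0.191 mg/L

0.77 µg/L = 0.00077 mg/L.
33.6 µg/L = 0.0336 mg/L.
Travel time to the compliance point: t = 7400/0.18 = 4.111e+04 s = 0.4758 d; decay factor exp(−0.13·0.4758) = 0.94.
So the concentration just after mixing may be at most 0.0336/0.94 = 0.03574 mg/L.
Mass balance: 0.03574·5.171 = 0.951·Cₑ + 4.22·0.00077.
Cₑ = (0.1848 − 0.003249) / 0.951 = 0.1909 mg/L.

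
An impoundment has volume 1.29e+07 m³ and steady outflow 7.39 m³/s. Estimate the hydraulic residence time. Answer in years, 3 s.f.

Q = 7.39 m³/s × 3.156e+07 s/yr = 2.332e+08 m³/yr.
Hydraulic residence time τ = V/Q = 1.29e+07/2.332e+08 = 0.05531 yr.

0.0553 yr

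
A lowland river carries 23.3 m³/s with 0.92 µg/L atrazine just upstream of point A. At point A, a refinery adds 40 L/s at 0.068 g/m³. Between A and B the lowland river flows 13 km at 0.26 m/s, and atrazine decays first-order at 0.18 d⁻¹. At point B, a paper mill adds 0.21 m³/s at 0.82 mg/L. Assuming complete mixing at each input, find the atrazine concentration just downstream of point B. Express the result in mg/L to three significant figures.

0.92 µg/L = 0.00092 mg/L.
40 L/s = 0.04 m³/s.
After input A: C = (23.3·0.00092 + 0.04·0.068) / 23.34 = 0.001035 mg/L.
Over the 13 km reach to input B (t = 5e+04 s = 0.5787 d), decay gives C = 0.001035·exp(−0.18·0.5787) = 0.0009326 mg/L.
After input B: C = (23.34·0.0009326 + 0.21·0.82) / 23.55 = 0.008236 mg/L.

0.00824 mg/L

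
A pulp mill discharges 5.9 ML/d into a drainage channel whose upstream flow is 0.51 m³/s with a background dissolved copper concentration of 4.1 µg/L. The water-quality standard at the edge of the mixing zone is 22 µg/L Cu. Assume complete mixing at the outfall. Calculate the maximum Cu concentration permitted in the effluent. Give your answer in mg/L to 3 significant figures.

0.156 mg/L

5.9 ML/d = 0.06829 m³/s.
4.1 µg/L = 0.0041 mg/L.
22 µg/L = 0.022 mg/L.
Mass balance: 0.022·0.5783 = 0.06829·Cₑ + 0.51·0.0041.
Cₑ = (0.01272 − 0.002091) / 0.06829 = 0.1557 mg/L.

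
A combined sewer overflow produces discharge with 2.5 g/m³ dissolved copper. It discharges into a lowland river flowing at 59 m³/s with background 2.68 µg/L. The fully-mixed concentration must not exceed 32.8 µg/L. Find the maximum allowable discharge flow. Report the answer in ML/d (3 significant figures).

62.2 ML/d

2.68 µg/L = 0.00268 mg/L.
32.8 µg/L = 0.0328 mg/L.
Mass balance at complete mixing: C_std·(Q_w + Q_r) = Q_w·C_e + Q_r·C_b.
Rearranging, Q_w = Q_r·(C_std − C_b)/(C_e − C_std) = 59·(0.0328 − 0.00268) / (2.5 − 0.0328) = 0.7203 m³/s.
= 62.23 ML/d.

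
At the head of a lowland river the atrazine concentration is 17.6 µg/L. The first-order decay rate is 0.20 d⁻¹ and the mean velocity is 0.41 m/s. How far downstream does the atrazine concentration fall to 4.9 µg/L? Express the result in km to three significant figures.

From C = C₀·e^(−kt), t = ln(C₀/C)/k = ln(17.6/4.9)/0.20 = 1.279/0.20 = 6.393 d.
Distance = v·t = 0.41 m/s × 5.524e+05 s = 2.265e+05 m = 226.5 km.

226 km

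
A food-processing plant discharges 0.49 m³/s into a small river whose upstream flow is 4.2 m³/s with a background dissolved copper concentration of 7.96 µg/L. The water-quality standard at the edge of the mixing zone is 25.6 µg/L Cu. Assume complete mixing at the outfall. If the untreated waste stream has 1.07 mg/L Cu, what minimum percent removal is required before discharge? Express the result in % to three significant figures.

83.5 %

7.96 µg/L = 0.00796 mg/L.
25.6 µg/L = 0.0256 mg/L.
Mass balance: 0.0256·4.69 = 0.49·Cₑ + 4.2·0.00796.
Cₑ = (0.1201 − 0.03343) / 0.49 = 0.1768 mg/L.
Required removal = 1 − 0.1768/1.07 = 83.48 %.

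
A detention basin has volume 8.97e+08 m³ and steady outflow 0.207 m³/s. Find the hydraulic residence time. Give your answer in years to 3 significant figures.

137 yr

Q = 0.207 m³/s × 3.156e+07 s/yr = 6.532e+06 m³/yr.
Hydraulic residence time τ = V/Q = 8.97e+08/6.532e+06 = 137.3 yr.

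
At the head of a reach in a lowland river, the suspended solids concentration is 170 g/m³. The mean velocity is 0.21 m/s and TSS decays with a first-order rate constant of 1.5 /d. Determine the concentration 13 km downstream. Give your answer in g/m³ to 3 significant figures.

58.0 g/m³

Travel time t = 13 km / 0.21 m/s = 1.3e+04/0.21 = 6.19e+04 s = 0.7165 d.
First-order decay: C = 170·exp(−1.5·0.7165) = 170·0.3414 = 58.04 g/m³.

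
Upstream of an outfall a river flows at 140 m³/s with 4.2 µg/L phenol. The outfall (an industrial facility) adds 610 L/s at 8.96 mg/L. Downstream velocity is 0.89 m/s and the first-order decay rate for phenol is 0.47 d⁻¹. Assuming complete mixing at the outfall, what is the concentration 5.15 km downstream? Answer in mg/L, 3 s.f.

0.0417 mg/L

610 L/s = 0.61 m³/s.
4.2 µg/L = 0.0042 mg/L.
After complete mixing, C₀ = (0.61·8.96 + 140·0.0042) / 140.6 = 0.04305 mg/L.
Travel time t = 5150 m / 0.89 m/s = 5787 s = 0.06697 d.
C = 0.04305·exp(−0.47·0.06697) = 0.04305·0.969 = 0.04172 mg/L.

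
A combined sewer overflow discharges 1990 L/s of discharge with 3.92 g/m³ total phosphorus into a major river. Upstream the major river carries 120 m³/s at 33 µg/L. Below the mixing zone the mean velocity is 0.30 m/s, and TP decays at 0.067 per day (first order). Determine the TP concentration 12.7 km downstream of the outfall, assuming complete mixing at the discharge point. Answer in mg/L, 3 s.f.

1990 L/s = 1.99 m³/s.
33 µg/L = 0.033 mg/L.
After complete mixing, C₀ = (1.99·3.92 + 120·0.033) / 122 = 0.09641 mg/L.
Travel time t = 1.27e+04 m / 0.30 m/s = 4.233e+04 s = 0.49 d.
C = 0.09641·exp(−0.067·0.49) = 0.09641·0.9677 = 0.09329 mg/L.

0.0933 mg/L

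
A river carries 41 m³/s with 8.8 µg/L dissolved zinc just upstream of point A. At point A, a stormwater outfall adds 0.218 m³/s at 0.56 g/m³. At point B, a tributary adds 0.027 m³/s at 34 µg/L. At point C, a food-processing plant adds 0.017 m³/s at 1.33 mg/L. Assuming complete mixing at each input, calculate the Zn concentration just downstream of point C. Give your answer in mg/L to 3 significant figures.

0.0123 mg/L

8.8 µg/L = 0.0088 mg/L.
After input A: C = (41·0.0088 + 0.218·0.56) / 41.22 = 0.01172 mg/L.
34 µg/L = 0.034 mg/L.
After input B: C = (41.22·0.01172 + 0.027·0.034) / 41.25 = 0.01173 mg/L.
After input C: C = (41.25·0.01173 + 0.017·1.33) / 41.26 = 0.01227 mg/L.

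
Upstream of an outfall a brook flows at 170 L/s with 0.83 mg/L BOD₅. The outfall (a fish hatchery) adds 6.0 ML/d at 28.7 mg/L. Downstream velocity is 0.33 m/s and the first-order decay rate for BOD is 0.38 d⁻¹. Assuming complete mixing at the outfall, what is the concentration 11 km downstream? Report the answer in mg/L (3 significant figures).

6.0 ML/d = 0.06944 m³/s.
170 L/s = 0.17 m³/s.
After complete mixing, C₀ = (0.06944·28.7 + 0.17·0.83) / 0.2394 = 8.913 mg/L.
Travel time t = 1.1e+04 m / 0.33 m/s = 3.333e+04 s = 0.3858 d.
C = 8.913·exp(−0.38·0.3858) = 8.913·0.8636 = 7.698 mg/L.

7.70 mg/L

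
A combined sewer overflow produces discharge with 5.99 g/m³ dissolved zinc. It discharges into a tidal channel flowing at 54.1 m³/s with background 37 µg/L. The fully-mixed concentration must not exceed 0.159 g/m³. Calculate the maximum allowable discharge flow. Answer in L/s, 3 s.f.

1130 L/s

37 µg/L = 0.037 mg/L.
Mass balance at complete mixing: C_std·(Q_w + Q_r) = Q_w·C_e + Q_r·C_b.
Rearranging, Q_w = Q_r·(C_std − C_b)/(C_e − C_std) = 54.1·(0.159 − 0.037) / (5.99 − 0.159) = 1.132 m³/s.
= 1132 L/s.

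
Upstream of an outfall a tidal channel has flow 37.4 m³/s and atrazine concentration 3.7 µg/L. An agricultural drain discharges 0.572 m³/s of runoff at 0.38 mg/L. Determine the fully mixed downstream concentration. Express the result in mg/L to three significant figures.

3.7 µg/L = 0.0037 mg/L.
By mass balance at complete mixing, C = (0.572·0.38 + 37.4·0.0037) / (0.572 + 37.4) = 0.3557/37.97 = 0.009368 mg/L.

0.00937 mg/L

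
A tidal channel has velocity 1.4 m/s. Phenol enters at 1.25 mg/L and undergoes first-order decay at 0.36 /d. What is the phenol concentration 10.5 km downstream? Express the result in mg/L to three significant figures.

Travel time t = 10.5 km / 1.4 m/s = 1.05e+04/1.4 = 7500 s = 0.08681 d.
First-order decay: C = 1.25·exp(−0.36·0.08681) = 1.25·0.9692 = 1.212 mg/L.

1.21 mg/L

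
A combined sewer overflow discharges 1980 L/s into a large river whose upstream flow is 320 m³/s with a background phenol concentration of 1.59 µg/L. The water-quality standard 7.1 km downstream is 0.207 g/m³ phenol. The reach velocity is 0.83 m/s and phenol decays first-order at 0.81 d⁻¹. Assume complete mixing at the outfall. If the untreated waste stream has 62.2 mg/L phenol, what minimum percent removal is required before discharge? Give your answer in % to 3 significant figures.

1980 L/s = 1.98 m³/s.
1.59 µg/L = 0.00159 mg/L.
Travel time to the compliance point: t = 7100/0.83 = 8554 s = 0.09901 d; decay factor exp(−0.81·0.09901) = 0.9229.
So the concentration just after mixing may be at most 0.207/0.9229 = 0.2243 mg/L.
Mass balance: 0.2243·322 = 1.98·Cₑ + 320·0.00159.
Cₑ = (72.22 − 0.5088) / 1.98 = 36.22 mg/L.
Required removal = 1 − 36.22/62.2 = 41.78 %.

41.8 %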